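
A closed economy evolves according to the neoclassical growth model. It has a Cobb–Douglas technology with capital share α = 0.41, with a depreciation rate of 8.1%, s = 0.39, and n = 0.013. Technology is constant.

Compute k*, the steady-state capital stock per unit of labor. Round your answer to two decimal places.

In steady state, investment equals break-even investment: s·k^α = (n + δ)·k.
Rearranging, k^(1−α) = s / (n + δ).
k^0.59 = 0.39 / (0.013 + 0.081) = 0.39 / 0.094 = 4.1489
k* = 4.1489^(1/0.59) ≈ 11.1518

k* = 11.15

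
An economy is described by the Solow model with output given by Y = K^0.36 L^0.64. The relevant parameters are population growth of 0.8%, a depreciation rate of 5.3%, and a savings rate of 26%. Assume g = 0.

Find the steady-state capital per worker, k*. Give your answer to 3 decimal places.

In steady state, investment equals break-even investment: s·k^α = (n + δ)·k.
Rearranging, k^(1−α) = s / (n + δ).
k^0.64 = 0.26 / (0.008 + 0.053) = 0.26 / 0.061 = 4.2623
k* = 4.2623^(1/0.64) ≈ 9.6343

k* = 9.634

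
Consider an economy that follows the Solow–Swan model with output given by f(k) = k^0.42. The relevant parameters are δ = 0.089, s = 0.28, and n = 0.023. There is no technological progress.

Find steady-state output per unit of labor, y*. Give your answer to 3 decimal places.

At the steady state, Δk = 0, so s·k^α = (n + δ)·k.
Rearranging, k^(1−α) = s / (n + δ).
k^0.58 = 0.28 / (0.023 + 0.089) = 0.28 / 0.112 = 2.5000
k* = 2.5000^(1/0.58) ≈ 4.8540
y* = (k*)^α = 4.8540^0.42 ≈ 1.9416

y* = 1.942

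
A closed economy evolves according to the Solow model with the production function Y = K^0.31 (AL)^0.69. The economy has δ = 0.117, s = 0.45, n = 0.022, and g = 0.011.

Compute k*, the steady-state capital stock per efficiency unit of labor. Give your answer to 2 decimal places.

In steady state, investment equals break-even investment: s·k^α = (n + g + δ)·k.
Dividing both sides by k: k^(1−α) = s / (n + g + δ).
k^0.69 = 0.45 / (0.022 + 0.011 + 0.117) = 0.45 / 0.150 = 3.0000
k* = 3.0000^(1/0.69) ≈ 4.9145

k* ≈ 4.91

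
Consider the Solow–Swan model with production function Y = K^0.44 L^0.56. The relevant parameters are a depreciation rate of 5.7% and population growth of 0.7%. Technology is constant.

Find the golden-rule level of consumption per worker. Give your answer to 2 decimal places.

At the golden rule, f'(k) = n + δ, so α·k^(α−1) = n + δ and k_gold = (α/(n + δ))^(1/(1−α)).
k_gold = (0.44/0.064)^(1/0.56) = 6.8750^1.7857 ≈ 31.2693
c_gold = f(k_gold) − (n + δ)·k_gold = 4.5483 − 0.064×31.2693 ≈ 2.5471

c_gold ≈ 2.55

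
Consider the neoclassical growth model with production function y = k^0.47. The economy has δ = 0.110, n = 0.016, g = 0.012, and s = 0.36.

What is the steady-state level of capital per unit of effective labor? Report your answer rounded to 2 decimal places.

In steady state, investment equals break-even investment: s·k^α = (n + g + δ)·k.
Dividing both sides by k: k^(1−α) = s / (n + g + δ).
k^0.53 = 0.36 / (0.016 + 0.012 + 0.110) = 0.36 / 0.138 = 2.6087
k* = 2.6087^(1/0.53) ≈ 6.1053

k* = 6.11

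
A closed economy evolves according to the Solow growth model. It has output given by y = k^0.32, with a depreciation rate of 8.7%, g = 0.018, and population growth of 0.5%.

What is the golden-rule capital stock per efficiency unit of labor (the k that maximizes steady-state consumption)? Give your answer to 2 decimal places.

The golden rule sets f'(k) = n + g + δ, i.e. α·k^(α−1) = n + g + δ.
So k^(1−α) = α / (n + g + δ) = 0.32 / 0.110 = 2.9091.
k_gold = 2.9091^(1/0.68) ≈ 4.8084

k_gold ≈ 4.81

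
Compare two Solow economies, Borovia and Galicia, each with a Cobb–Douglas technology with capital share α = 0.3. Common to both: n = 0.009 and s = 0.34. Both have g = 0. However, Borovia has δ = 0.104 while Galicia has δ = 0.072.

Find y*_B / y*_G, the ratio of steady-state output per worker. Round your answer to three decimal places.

ratio ≈ 0.867

Steady-state y* = [s/(n + δ)]^(α/(1−α)), so the ratio is [ (s_B/(n + δ)_B) / (s_G/(n + δ)_G) ]^0.4286.
s_B/(n + δ)_B = 0.34/0.113 = 3.0088; s_G/(n + δ)_G = 0.34/0.081 = 4.1975.
Ratio = (3.0088/4.1975)^0.4286 = 0.7168^0.4286 ≈ 0.8670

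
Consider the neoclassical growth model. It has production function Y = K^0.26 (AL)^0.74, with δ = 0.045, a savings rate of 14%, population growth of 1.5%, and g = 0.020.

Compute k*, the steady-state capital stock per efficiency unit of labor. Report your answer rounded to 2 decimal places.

k* ≈ 2.13

Steady state requires s·f(k) = (n + g + δ)·k, i.e. s·k^α = (n + g + δ)·k.
Rearranging, k^(1−α) = s / (n + g + δ).
k^0.74 = 0.14 / (0.015 + 0.020 + 0.045) = 0.14 / 0.080 = 1.7500
k* = 1.7500^(1/0.74) ≈ 2.1302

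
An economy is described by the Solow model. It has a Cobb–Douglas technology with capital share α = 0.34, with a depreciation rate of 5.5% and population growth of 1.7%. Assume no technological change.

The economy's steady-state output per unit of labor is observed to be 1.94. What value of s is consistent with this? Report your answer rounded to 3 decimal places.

At the steady state, Δk = 0, so s·k^α = (n + δ)·k.
Since y* = [s/(n + δ)]^(α/(1−α)), we have s/(n + δ) = (y*)^((1−α)/α) = 1.94^1.9412 = 3.6198.
Therefore s = 3.6198 × (n + δ) = 3.6198 × 0.072 = 0.2606.

s ≈ 0.261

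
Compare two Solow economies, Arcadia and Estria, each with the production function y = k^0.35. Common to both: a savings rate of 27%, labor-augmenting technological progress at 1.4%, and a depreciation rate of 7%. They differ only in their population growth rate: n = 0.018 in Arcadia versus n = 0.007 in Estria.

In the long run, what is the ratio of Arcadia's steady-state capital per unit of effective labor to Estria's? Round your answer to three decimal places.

Steady-state k* = [s/(n + g + δ)]^(1/(1−α)), so the ratio is [ (s_A/(n + g + δ)_A) / (s_E/(n + g + δ)_E) ]^1.5385.
s_A/(n + g + δ)_A = 0.27/0.102 = 2.6471; s_E/(n + g + δ)_E = 0.27/0.091 = 2.9670.
Ratio = (2.6471/2.9670)^1.5385 = 0.8922^1.5385 ≈ 0.8390

k*_A / k*_E ≈ 0.839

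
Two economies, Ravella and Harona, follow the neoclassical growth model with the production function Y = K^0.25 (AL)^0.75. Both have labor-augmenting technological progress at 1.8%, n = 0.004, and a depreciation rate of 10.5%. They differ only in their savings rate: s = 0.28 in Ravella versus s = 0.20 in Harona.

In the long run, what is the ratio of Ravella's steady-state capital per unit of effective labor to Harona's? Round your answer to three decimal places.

Steady-state k* = [s/(n + g + δ)]^(1/(1−α)), so the ratio is [ (s_R/(n + g + δ)_R) / (s_H/(n + g + δ)_H) ]^1.3333.
s_R/(n + g + δ)_R = 0.28/0.127 = 2.2047; s_H/(n + g + δ)_H = 0.20/0.127 = 1.5748.
Ratio = (2.2047/1.5748)^1.3333 = 1.4000^1.3333 ≈ 1.5661

k*_R / k*_H ≈ 1.566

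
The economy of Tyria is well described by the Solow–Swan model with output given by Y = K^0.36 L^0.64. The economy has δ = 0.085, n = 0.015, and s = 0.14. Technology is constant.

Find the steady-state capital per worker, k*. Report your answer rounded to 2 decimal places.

At the steady state, Δk = 0, so s·k^α = (n + δ)·k.
Dividing both sides by k: k^(1−α) = s / (n + δ).
k^0.64 = 0.14 / (0.015 + 0.085) = 0.14 / 0.100 = 1.4000
k* = 1.4000^(1/0.64) ≈ 1.6917

k* ≈ 1.69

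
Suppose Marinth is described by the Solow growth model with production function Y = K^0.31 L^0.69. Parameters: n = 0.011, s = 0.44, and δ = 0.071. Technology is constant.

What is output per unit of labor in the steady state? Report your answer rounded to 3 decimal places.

y* ≈ 2.127

In steady state, investment equals break-even investment: s·k^α = (n + δ)·k.
Rearranging, k^(1−α) = s / (n + δ).
k^0.69 = 0.44 / (0.011 + 0.071) = 0.44 / 0.082 = 5.3659
k* = 5.3659^(1/0.69) ≈ 11.4144
y* = (k*)^α = 11.4144^0.31 ≈ 2.1272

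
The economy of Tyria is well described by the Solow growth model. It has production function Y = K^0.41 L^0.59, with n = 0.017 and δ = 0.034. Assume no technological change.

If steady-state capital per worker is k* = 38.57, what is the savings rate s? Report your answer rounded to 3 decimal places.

In steady state, investment equals break-even investment: s·k^α = (n + δ)·k.
So s / (n + δ) = (k*)^(1−α) = 38.57^0.59 = 8.6275.
Therefore s = 8.6275 × (n + δ) = 8.6275 × 0.051 = 0.4400.

s ≈ 0.440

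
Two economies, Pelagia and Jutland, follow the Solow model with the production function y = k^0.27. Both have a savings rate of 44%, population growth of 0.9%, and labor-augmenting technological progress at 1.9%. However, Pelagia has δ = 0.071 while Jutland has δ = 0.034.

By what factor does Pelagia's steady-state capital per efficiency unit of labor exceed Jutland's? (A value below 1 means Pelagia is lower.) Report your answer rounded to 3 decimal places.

Steady-state k* = [s/(n + g + δ)]^(1/(1−α)), so the ratio is [ (s_P/(n + g + δ)_P) / (s_J/(n + g + δ)_J) ]^1.3699.
s_P/(n + g + δ)_P = 0.44/0.099 = 4.4444; s_J/(n + g + δ)_J = 0.44/0.062 = 7.0968.
Ratio = (4.4444/7.0968)^1.3699 = 0.6263^1.3699 ≈ 0.5268

k*_P / k*_J ≈ 0.527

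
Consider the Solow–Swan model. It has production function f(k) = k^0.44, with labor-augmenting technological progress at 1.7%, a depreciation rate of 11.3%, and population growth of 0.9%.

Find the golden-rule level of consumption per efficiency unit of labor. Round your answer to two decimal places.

c_gold ≈ 1.38

At the golden rule, f'(k) = n + g + δ, so α·k^(α−1) = n + g + δ and k_gold = (α/(n + g + δ))^(1/(1−α)).
k_gold = (0.44/0.139)^(1/0.56) = 3.1655^1.7857 ≈ 7.8278
c_gold = f(k_gold) − (n + g + δ)·k_gold = 2.4729 − 0.139×7.8278 ≈ 1.3848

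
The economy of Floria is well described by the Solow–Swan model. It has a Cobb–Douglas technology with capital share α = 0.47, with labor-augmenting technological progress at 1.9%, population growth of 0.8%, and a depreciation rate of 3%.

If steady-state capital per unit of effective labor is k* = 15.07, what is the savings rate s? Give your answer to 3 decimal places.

s ≈ 0.240

In steady state, investment equals break-even investment: s·k^α = (n + g + δ)·k.
So s / (n + g + δ) = (k*)^(1−α) = 15.07^0.53 = 4.2111.
Therefore s = 4.2111 × (n + g + δ) = 4.2111 × 0.057 = 0.2400.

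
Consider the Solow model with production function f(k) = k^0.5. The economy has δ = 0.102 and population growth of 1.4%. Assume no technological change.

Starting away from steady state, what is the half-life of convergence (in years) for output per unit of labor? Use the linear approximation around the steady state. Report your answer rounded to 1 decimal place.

Near the steady state the convergence rate is λ = (1 − α)(n + δ).
λ = (1 − 0.5) × 0.116 = 0.5 × 0.116 = 0.0580
Half-life = ln 2 / λ = 0.6931 / 0.0580 ≈ 11.95 years

about 12.0 years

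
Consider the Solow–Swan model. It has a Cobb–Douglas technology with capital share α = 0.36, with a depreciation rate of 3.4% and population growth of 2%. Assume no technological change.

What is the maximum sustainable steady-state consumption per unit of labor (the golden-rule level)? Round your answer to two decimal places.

At the golden rule, f'(k) = n + δ, so α·k^(α−1) = n + δ and k_gold = (α/(n + δ))^(1/(1−α)).
k_gold = (0.36/0.054)^(1/0.64) = 6.6667^1.5625 ≈ 19.3803
c_gold = f(k_gold) − (n + δ)·k_gold = 2.9070 − 0.054×19.3803 ≈ 1.8605

c_gold ≈ 1.86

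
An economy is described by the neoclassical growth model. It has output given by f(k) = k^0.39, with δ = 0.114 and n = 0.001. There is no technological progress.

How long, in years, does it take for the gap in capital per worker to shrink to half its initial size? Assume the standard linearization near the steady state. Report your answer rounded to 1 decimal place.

Near the steady state the convergence rate is λ = (1 − α)(n + δ).
λ = (1 − 0.39) × 0.115 = 0.61 × 0.115 = 0.07015
Half-life = ln 2 / λ = 0.6931 / 0.07015 ≈ 9.88 years

about 9.9 years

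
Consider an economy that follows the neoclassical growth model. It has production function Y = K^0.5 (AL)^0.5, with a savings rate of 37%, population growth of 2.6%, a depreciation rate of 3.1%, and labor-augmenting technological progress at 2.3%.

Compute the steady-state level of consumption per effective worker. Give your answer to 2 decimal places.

c* ≈ 2.91

Steady state requires s·f(k) = (n + g + δ)·k, i.e. s·k^α = (n + g + δ)·k.
Rearranging, k^(1−α) = s / (n + g + δ).
k^0.5 = 0.37 / (0.026 + 0.023 + 0.031) = 0.37 / 0.080 = 4.6250
k* = 4.6250^(1/0.5) ≈ 21.3906
y* = (k*)^α = 21.3906^0.5 ≈ 4.6250
c* = (1 − s)·y* = (1 − 0.37) × 4.6250 ≈ 2.9138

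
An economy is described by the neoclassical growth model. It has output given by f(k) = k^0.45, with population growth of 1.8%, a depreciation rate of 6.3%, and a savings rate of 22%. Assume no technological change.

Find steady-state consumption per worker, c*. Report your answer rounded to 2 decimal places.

c* ≈ 1.77

At the steady state, Δk = 0, so s·k^α = (n + δ)·k.
Dividing both sides by k: k^(1−α) = s / (n + δ).
k^0.55 = 0.22 / (0.018 + 0.063) = 0.22 / 0.081 = 2.7160
k* = 2.7160^(1/0.55) ≈ 6.1512
y* = (k*)^α = 6.1512^0.45 ≈ 2.2648
c* = (1 − s)·y* = (1 − 0.22) × 2.2648 ≈ 1.7665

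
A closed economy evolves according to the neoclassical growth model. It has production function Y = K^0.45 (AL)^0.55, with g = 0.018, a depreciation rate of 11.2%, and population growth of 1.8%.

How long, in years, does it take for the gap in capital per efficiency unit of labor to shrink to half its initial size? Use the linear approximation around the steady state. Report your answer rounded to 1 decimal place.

Near the steady state the convergence rate is λ = (1 − α)(n + g + δ).
λ = (1 − 0.45) × 0.148 = 0.55 × 0.148 = 0.0814
Half-life = ln 2 / λ = 0.6931 / 0.0814 ≈ 8.51 years

t_½ ≈ 8.5 years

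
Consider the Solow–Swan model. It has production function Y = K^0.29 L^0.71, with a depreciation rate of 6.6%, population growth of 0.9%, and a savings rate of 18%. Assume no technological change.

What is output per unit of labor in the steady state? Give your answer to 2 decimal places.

y* ≈ 1.43

In steady state, investment equals break-even investment: s·k^α = (n + δ)·k.
Rearranging, k^(1−α) = s / (n + δ).
k^0.71 = 0.18 / (0.009 + 0.066) = 0.18 / 0.075 = 2.4000
k* = 2.4000^(1/0.71) ≈ 3.4317
y* = (k*)^α = 3.4317^0.29 ≈ 1.4299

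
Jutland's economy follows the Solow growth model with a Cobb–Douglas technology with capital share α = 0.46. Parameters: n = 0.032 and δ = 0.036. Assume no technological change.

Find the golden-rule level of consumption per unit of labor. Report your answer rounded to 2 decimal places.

c_gold ≈ 2.75

At the golden rule, f'(k) = n + δ, so α·k^(α−1) = n + δ and k_gold = (α/(n + δ))^(1/(1−α)).
k_gold = (0.46/0.068)^(1/0.54) = 6.7647^1.8519 ≈ 34.4776
c_gold = f(k_gold) − (n + δ)·k_gold = 5.0964 − 0.068×34.4776 ≈ 2.7519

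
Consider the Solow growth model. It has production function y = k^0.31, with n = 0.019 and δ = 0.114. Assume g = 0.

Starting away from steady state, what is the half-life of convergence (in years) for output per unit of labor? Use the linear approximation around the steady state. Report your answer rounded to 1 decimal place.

Near the steady state the convergence rate is λ = (1 − α)(n + δ).
λ = (1 − 0.31) × 0.133 = 0.69 × 0.133 = 0.09177
Half-life = ln 2 / λ = 0.6931 / 0.09177 ≈ 7.55 years

t_½ ≈ 7.6 years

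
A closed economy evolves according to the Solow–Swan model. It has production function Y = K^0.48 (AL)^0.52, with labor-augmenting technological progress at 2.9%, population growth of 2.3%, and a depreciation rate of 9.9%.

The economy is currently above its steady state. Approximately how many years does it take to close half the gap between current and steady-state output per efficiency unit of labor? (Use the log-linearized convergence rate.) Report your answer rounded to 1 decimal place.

Near the steady state the convergence rate is λ = (1 − α)(n + g + δ).
λ = (1 − 0.48) × 0.151 = 0.52 × 0.151 = 0.07852
Half-life = ln 2 / λ = 0.6931 / 0.07852 ≈ 8.83 years

t_½ ≈ 8.8 years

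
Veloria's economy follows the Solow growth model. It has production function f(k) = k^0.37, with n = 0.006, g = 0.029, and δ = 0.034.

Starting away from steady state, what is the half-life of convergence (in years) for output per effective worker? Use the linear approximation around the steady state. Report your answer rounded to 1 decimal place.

Near the steady state the convergence rate is λ = (1 − α)(n + g + δ).
λ = (1 − 0.37) × 0.069 = 0.63 × 0.069 = 0.04347
Half-life = ln 2 / λ = 0.6931 / 0.04347 ≈ 15.94 years

t_½ ≈ 15.9 years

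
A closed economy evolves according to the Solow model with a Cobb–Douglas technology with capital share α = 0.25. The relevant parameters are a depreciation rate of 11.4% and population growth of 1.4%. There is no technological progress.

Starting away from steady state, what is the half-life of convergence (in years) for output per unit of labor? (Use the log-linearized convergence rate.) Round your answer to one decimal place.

about 7.2 years

Near the steady state the convergence rate is λ = (1 − α)(n + δ).
λ = (1 − 0.25) × 0.128 = 0.75 × 0.128 = 0.0960
Half-life = ln 2 / λ = 0.6931 / 0.0960 ≈ 7.22 years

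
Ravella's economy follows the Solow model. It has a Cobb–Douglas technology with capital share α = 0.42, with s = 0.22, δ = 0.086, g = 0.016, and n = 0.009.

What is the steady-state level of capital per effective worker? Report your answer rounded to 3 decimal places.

k* ≈ 3.253

At the steady state, Δk = 0, so s·k^α = (n + g + δ)·k.
Dividing both sides by k: k^(1−α) = s / (n + g + δ).
k^0.58 = 0.22 / (0.009 + 0.016 + 0.086) = 0.22 / 0.111 = 1.9820
k* = 1.9820^(1/0.58) ≈ 3.2527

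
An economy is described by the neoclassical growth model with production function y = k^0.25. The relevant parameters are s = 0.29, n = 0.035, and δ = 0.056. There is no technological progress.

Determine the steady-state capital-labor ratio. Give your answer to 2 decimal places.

k* = 4.69

Steady state requires s·f(k) = (n + δ)·k, i.e. s·k^α = (n + δ)·k.
Dividing both sides by k: k^(1−α) = s / (n + δ).
k^0.75 = 0.29 / (0.035 + 0.056) = 0.29 / 0.091 = 3.1868
k* = 3.1868^(1/0.75) ≈ 4.6896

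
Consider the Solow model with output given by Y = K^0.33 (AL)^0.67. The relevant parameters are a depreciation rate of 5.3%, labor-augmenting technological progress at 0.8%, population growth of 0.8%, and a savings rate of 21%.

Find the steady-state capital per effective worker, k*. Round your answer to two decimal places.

At the steady state, Δk = 0, so s·k^α = (n + g + δ)·k.
Dividing both sides by k: k^(1−α) = s / (n + g + δ).
k^0.67 = 0.21 / (0.008 + 0.008 + 0.053) = 0.21 / 0.069 = 3.0435
k* = 3.0435^(1/0.67) ≈ 5.2657

k* = 5.27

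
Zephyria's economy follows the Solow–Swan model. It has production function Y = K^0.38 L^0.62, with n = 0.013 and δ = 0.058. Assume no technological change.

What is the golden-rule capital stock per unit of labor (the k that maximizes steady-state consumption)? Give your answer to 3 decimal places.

k_gold ≈ 14.964

The golden rule sets f'(k) = n + δ, i.e. α·k^(α−1) = n + δ.
So k^(1−α) = α / (n + δ) = 0.38 / 0.071 = 5.3521.
k_gold = 5.3521^(1/0.62) ≈ 14.9637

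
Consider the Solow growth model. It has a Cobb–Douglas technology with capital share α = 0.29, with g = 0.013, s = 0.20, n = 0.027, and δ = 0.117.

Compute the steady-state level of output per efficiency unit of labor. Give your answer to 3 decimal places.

y* ≈ 1.104

At the steady state, Δk = 0, so s·k^α = (n + g + δ)·k.
Dividing both sides by k: k^(1−α) = s / (n + g + δ).
k^0.71 = 0.20 / (0.027 + 0.013 + 0.117) = 0.20 / 0.157 = 1.2739
k* = 1.2739^(1/0.71) ≈ 1.4063
y* = (k*)^α = 1.4063^0.29 ≈ 1.1039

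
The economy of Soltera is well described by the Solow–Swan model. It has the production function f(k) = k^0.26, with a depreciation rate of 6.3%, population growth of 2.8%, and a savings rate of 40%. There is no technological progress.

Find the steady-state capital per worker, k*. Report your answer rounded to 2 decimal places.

k* ≈ 7.40

At the steady state, Δk = 0, so s·k^α = (n + δ)·k.
Rearranging, k^(1−α) = s / (n + δ).
k^0.74 = 0.40 / (0.028 + 0.063) = 0.40 / 0.091 = 4.3956
k* = 4.3956^(1/0.74) ≈ 7.3951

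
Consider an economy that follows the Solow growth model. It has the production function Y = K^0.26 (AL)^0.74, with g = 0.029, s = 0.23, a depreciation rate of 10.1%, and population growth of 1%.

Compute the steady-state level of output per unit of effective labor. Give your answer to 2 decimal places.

Steady state requires s·f(k) = (n + g + δ)·k, i.e. s·k^α = (n + g + δ)·k.
Dividing both sides by k: k^(1−α) = s / (n + g + δ).
k^0.74 = 0.23 / (0.010 + 0.029 + 0.101) = 0.23 / 0.140 = 1.6429
k* = 1.6429^(1/0.74) ≈ 1.9560
y* = (k*)^α = 1.9560^0.26 ≈ 1.1906

y* ≈ 1.19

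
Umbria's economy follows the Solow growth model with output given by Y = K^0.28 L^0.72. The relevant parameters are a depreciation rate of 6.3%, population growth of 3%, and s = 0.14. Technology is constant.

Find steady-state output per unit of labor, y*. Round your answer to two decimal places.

y* = 1.17

At the steady state, Δk = 0, so s·k^α = (n + δ)·k.
Rearranging, k^(1−α) = s / (n + δ).
k^0.72 = 0.14 / (0.030 + 0.063) = 0.14 / 0.093 = 1.5054
k* = 1.5054^(1/0.72) ≈ 1.7650
y* = (k*)^α = 1.7650^0.28 ≈ 1.1724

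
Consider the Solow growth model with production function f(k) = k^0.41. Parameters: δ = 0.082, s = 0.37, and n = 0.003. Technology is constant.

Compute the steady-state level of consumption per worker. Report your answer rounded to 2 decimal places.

Steady state requires s·f(k) = (n + δ)·k, i.e. s·k^α = (n + δ)·k.
Rearranging, k^(1−α) = s / (n + δ).
k^0.59 = 0.37 / (0.003 + 0.082) = 0.37 / 0.085 = 4.3529
k* = 4.3529^(1/0.59) ≈ 12.0969
y* = (k*)^α = 12.0969^0.41 ≈ 2.7791
c* = (1 − s)·y* = (1 − 0.37) × 2.7791 ≈ 1.7508

c* = 1.75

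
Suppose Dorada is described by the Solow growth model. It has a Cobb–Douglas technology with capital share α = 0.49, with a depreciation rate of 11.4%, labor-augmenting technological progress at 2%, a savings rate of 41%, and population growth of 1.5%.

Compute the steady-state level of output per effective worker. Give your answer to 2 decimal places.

Steady state requires s·f(k) = (n + g + δ)·k, i.e. s·k^α = (n + g + δ)·k.
Dividing both sides by k: k^(1−α) = s / (n + g + δ).
k^0.51 = 0.41 / (0.015 + 0.020 + 0.114) = 0.41 / 0.149 = 2.7517
k* = 2.7517^(1/0.51) ≈ 7.2772
y* = (k*)^α = 7.2772^0.49 ≈ 2.6446

y* ≈ 2.64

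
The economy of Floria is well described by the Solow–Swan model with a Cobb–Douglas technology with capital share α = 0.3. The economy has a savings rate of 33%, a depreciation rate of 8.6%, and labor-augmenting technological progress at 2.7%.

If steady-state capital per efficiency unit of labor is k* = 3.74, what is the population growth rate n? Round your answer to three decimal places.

n ≈ 0.018

Steady state requires s·f(k) = (n + g + δ)·k, i.e. s·k^α = (n + g + δ)·k.
So s / (n + g + δ) = (k*)^(1−α) = 3.74^0.7 = 2.5177.
Therefore n + g + δ = s / 2.5177 = 0.33 / 2.5177 = 0.1311, so n = 0.1311 − 0.113 = 0.0181.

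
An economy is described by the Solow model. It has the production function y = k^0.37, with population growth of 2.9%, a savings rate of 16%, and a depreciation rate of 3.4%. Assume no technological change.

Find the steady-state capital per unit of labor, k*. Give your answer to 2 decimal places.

At the steady state, Δk = 0, so s·k^α = (n + δ)·k.
Rearranging, k^(1−α) = s / (n + δ).
k^0.63 = 0.16 / (0.029 + 0.034) = 0.16 / 0.063 = 2.5397
k* = 2.5397^(1/0.63) ≈ 4.3905

k* = 4.39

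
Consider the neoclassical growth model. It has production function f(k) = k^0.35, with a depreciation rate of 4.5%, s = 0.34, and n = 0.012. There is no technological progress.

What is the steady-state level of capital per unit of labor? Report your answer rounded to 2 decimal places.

k* ≈ 15.60

In steady state, investment equals break-even investment: s·k^α = (n + δ)·k.
Dividing both sides by k: k^(1−α) = s / (n + δ).
k^0.65 = 0.34 / (0.012 + 0.045) = 0.34 / 0.057 = 5.9649
k* = 5.9649^(1/0.65) ≈ 15.6040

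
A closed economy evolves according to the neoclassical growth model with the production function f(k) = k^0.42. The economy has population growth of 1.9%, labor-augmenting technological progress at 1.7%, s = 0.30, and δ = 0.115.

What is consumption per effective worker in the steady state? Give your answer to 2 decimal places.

c* = 1.15

At the steady state, Δk = 0, so s·k^α = (n + g + δ)·k.
Rearranging, k^(1−α) = s / (n + g + δ).
k^0.58 = 0.30 / (0.019 + 0.017 + 0.115) = 0.30 / 0.151 = 1.9868
k* = 1.9868^(1/0.58) ≈ 3.2663
y* = (k*)^α = 3.2663^0.42 ≈ 1.6440
c* = (1 − s)·y* = (1 − 0.30) × 1.6440 ≈ 1.1508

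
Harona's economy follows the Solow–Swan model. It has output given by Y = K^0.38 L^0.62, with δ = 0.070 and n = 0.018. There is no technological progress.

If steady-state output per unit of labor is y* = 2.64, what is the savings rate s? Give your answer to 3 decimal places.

In steady state, investment equals break-even investment: s·k^α = (n + δ)·k.
Since y* = [s/(n + δ)]^(α/(1−α)), we have s/(n + δ) = (y*)^((1−α)/α) = 2.64^1.6316 = 4.8740.
Therefore s = 4.8740 × (n + δ) = 4.8740 × 0.088 = 0.4289.

s ≈ 0.429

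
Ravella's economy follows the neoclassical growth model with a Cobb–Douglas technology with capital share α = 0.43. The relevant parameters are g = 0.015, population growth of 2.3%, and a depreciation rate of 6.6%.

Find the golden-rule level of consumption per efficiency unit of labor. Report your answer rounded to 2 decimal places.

c_gold ≈ 1.66

At the golden rule, f'(k) = n + g + δ, so α·k^(α−1) = n + g + δ and k_gold = (α/(n + g + δ))^(1/(1−α)).
k_gold = (0.43/0.104)^(1/0.57) = 4.1346^1.7544 ≈ 12.0634
c_gold = f(k_gold) − (n + g + δ)·k_gold = 2.9176 − 0.104×12.0634 ≈ 1.6630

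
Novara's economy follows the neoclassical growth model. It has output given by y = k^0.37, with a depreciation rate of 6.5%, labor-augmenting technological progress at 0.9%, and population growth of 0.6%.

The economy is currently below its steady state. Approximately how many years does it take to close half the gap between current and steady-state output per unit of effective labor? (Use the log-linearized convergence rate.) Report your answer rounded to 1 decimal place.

t_½ ≈ 13.8 years

Near the steady state the convergence rate is λ = (1 − α)(n + g + δ).
λ = (1 − 0.37) × 0.080 = 0.63 × 0.080 = 0.0504
Half-life = ln 2 / λ = 0.6931 / 0.0504 ≈ 13.75 years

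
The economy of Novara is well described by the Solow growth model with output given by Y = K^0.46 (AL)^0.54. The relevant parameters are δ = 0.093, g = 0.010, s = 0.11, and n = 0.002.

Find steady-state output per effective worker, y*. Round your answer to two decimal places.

y* = 1.04

In steady state, investment equals break-even investment: s·k^α = (n + g + δ)·k.
Dividing both sides by k: k^(1−α) = s / (n + g + δ).
k^0.54 = 0.11 / (0.002 + 0.010 + 0.093) = 0.11 / 0.105 = 1.0476
k* = 1.0476^(1/0.54) ≈ 1.0899
y* = (k*)^α = 1.0899^0.46 ≈ 1.0404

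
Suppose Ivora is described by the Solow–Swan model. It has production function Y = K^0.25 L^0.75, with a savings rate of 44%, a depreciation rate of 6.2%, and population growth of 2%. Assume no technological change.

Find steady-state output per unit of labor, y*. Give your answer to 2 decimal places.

Steady state requires s·f(k) = (n + δ)·k, i.e. s·k^α = (n + δ)·k.
Rearranging, k^(1−α) = s / (n + δ).
k^0.75 = 0.44 / (0.020 + 0.062) = 0.44 / 0.082 = 5.3659
k* = 5.3659^(1/0.75) ≈ 9.3941
y* = (k*)^α = 9.3941^0.25 ≈ 1.7507

y* ≈ 1.75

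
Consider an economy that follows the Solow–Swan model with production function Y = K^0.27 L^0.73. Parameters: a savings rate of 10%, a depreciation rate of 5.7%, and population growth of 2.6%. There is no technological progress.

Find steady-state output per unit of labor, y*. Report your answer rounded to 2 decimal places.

y* ≈ 1.07

Steady state requires s·f(k) = (n + δ)·k, i.e. s·k^α = (n + δ)·k.
Dividing both sides by k: k^(1−α) = s / (n + δ).
k^0.73 = 0.10 / (0.026 + 0.057) = 0.10 / 0.083 = 1.2048
k* = 1.2048^(1/0.73) ≈ 1.2908
y* = (k*)^α = 1.2908^0.27 ≈ 1.0714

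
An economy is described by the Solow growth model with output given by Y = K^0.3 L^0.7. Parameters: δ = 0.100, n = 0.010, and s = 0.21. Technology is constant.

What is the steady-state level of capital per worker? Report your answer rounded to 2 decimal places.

k* = 2.52

At the steady state, Δk = 0, so s·k^α = (n + δ)·k.
Dividing both sides by k: k^(1−α) = s / (n + δ).
k^0.7 = 0.21 / (0.010 + 0.100) = 0.21 / 0.110 = 1.9091
k* = 1.9091^(1/0.7) ≈ 2.5187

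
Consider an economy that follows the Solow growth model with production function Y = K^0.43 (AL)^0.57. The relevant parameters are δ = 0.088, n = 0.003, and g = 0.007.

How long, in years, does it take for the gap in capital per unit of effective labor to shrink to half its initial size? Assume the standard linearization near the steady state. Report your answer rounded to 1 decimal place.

about 12.4 years

Near the steady state the convergence rate is λ = (1 − α)(n + g + δ).
λ = (1 − 0.43) × 0.098 = 0.57 × 0.098 = 0.05586
Half-life = ln 2 / λ = 0.6931 / 0.05586 ≈ 12.41 years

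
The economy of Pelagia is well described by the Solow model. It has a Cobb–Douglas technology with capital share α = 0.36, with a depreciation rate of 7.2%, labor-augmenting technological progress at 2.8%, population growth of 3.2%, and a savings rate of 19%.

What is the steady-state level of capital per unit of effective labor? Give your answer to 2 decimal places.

Steady state requires s·f(k) = (n + g + δ)·k, i.e. s·k^α = (n + g + δ)·k.
Rearranging, k^(1−α) = s / (n + g + δ).
k^0.64 = 0.19 / (0.032 + 0.028 + 0.072) = 0.19 / 0.132 = 1.4394
k* = 1.4394^(1/0.64) ≈ 1.7667

k* = 1.77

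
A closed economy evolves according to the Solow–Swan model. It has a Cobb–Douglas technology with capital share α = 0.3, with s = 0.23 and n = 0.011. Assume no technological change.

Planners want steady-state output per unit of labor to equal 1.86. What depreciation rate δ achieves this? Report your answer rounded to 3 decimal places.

At the steady state, Δk = 0, so s·k^α = (n + δ)·k.
Since y* = [s/(n + δ)]^(α/(1−α)), we have s/(n + δ) = (y*)^((1−α)/α) = 1.86^2.3333 = 4.2546.
Therefore n + δ = s / 4.2546 = 0.23 / 4.2546 = 0.0541, so δ = 0.0541 − 0.011 = 0.0431.

δ ≈ 0.043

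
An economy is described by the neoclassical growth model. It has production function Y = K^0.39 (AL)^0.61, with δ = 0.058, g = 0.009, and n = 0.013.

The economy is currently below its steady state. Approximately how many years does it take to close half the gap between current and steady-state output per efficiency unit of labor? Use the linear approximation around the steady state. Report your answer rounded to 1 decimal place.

Near the steady state the convergence rate is λ = (1 − α)(n + g + δ).
λ = (1 − 0.39) × 0.080 = 0.61 × 0.080 = 0.0488
Half-life = ln 2 / λ = 0.6931 / 0.0488 ≈ 14.20 years

t_½ ≈ 14.2 years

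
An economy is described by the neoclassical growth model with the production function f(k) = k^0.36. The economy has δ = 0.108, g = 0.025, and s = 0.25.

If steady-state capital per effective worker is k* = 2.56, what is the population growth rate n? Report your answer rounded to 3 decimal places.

n ≈ 0.004

At the steady state, Δk = 0, so s·k^α = (n + g + δ)·k.
So s / (n + g + δ) = (k*)^(1−α) = 2.56^0.64 = 1.8250.
Therefore n + g + δ = s / 1.8250 = 0.25 / 1.8250 = 0.1370, so n = 0.1370 − 0.133 = 0.0040.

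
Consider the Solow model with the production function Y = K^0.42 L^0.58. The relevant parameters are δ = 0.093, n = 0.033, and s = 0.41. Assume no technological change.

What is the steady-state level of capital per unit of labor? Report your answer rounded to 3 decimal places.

At the steady state, Δk = 0, so s·k^α = (n + δ)·k.
Dividing both sides by k: k^(1−α) = s / (n + δ).
k^0.58 = 0.41 / (0.033 + 0.093) = 0.41 / 0.126 = 3.2540
k* = 3.2540^(1/0.58) ≈ 7.6468

k* ≈ 7.647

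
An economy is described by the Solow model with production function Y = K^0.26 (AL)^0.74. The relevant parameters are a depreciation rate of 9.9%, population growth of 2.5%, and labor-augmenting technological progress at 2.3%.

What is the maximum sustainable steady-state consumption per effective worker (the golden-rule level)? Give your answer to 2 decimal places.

c_gold ≈ 0.90

At the golden rule, f'(k) = n + g + δ, so α·k^(α−1) = n + g + δ and k_gold = (α/(n + g + δ))^(1/(1−α)).
k_gold = (0.26/0.147)^(1/0.74) = 1.7687^1.3514 ≈ 2.1611
c_gold = f(k_gold) − (n + g + δ)·k_gold = 1.2218 − 0.147×2.1611 ≈ 0.9041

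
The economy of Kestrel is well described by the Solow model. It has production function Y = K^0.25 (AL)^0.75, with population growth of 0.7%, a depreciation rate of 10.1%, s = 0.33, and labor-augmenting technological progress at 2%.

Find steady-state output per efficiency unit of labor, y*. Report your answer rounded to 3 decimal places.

y* = 1.371

At the steady state, Δk = 0, so s·k^α = (n + g + δ)·k.
Rearranging, k^(1−α) = s / (n + g + δ).
k^0.75 = 0.33 / (0.007 + 0.020 + 0.101) = 0.33 / 0.128 = 2.5781
k* = 2.5781^(1/0.75) ≈ 3.5351
y* = (k*)^α = 3.5351^0.25 ≈ 1.3712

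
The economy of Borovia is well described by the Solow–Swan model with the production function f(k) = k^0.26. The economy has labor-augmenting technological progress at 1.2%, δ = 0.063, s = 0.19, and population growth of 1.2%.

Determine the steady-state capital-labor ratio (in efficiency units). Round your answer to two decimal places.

Steady state requires s·f(k) = (n + g + δ)·k, i.e. s·k^α = (n + g + δ)·k.
Rearranging, k^(1−α) = s / (n + g + δ).
k^0.74 = 0.19 / (0.012 + 0.012 + 0.063) = 0.19 / 0.087 = 2.1839
k* = 2.1839^(1/0.74) ≈ 2.8736

k* ≈ 2.87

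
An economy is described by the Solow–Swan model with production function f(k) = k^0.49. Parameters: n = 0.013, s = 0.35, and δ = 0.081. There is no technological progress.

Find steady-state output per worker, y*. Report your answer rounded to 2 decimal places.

At the steady state, Δk = 0, so s·k^α = (n + δ)·k.
Rearranging, k^(1−α) = s / (n + δ).
k^0.51 = 0.35 / (0.013 + 0.081) = 0.35 / 0.094 = 3.7234
k* = 3.7234^(1/0.51) ≈ 13.1671
y* = (k*)^α = 13.1671^0.49 ≈ 3.5363

y* = 3.54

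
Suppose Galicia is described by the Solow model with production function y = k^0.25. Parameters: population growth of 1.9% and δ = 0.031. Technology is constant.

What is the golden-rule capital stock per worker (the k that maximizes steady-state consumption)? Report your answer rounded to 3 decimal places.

k_gold ≈ 8.550

The golden rule sets f'(k) = n + δ, i.e. α·k^(α−1) = n + δ.
So k^(1−α) = α / (n + δ) = 0.25 / 0.050 = 5.0000.
k_gold = 5.0000^(1/0.75) ≈ 8.5499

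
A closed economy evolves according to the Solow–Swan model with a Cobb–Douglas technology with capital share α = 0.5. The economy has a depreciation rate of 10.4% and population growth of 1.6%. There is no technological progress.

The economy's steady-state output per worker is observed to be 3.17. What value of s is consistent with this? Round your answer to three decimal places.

s ≈ 0.380

Steady state requires s·f(k) = (n + δ)·k, i.e. s·k^α = (n + δ)·k.
Since y* = [s/(n + δ)]^(α/(1−α)), we have s/(n + δ) = (y*)^((1−α)/α) = 3.17^1 = 3.1700.
Therefore s = 3.1700 × (n + δ) = 3.1700 × 0.120 = 0.3804.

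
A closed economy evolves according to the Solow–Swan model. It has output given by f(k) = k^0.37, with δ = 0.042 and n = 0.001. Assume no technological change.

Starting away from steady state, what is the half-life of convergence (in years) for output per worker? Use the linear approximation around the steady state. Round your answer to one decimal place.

Near the steady state the convergence rate is λ = (1 − α)(n + δ).
λ = (1 − 0.37) × 0.043 = 0.63 × 0.043 = 0.02709
Half-life = ln 2 / λ = 0.6931 / 0.02709 ≈ 25.59 years

t_½ ≈ 25.6 years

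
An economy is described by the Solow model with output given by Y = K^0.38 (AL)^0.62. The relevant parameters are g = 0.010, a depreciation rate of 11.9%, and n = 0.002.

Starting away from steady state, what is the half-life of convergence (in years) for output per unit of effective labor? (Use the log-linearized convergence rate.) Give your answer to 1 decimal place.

Near the steady state the convergence rate is λ = (1 − α)(n + g + δ).
λ = (1 − 0.38) × 0.131 = 0.62 × 0.131 = 0.08122
Half-life = ln 2 / λ = 0.6931 / 0.08122 ≈ 8.53 years

t_½ ≈ 8.5 years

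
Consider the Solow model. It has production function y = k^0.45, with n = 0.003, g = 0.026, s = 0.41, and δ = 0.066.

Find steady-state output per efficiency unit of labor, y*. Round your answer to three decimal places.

y* = 3.308

In steady state, investment equals break-even investment: s·k^α = (n + g + δ)·k.
Rearranging, k^(1−α) = s / (n + g + δ).
k^0.55 = 0.41 / (0.003 + 0.026 + 0.066) = 0.41 / 0.095 = 4.3158
k* = 4.3158^(1/0.55) ≈ 14.2777
y* = (k*)^α = 14.2777^0.45 ≈ 3.3082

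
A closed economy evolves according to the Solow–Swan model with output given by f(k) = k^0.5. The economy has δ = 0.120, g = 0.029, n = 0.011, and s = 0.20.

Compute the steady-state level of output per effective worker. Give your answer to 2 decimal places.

At the steady state, Δk = 0, so s·k^α = (n + g + δ)·k.
Rearranging, k^(1−α) = s / (n + g + δ).
k^0.5 = 0.20 / (0.011 + 0.029 + 0.120) = 0.20 / 0.160 = 1.2500
k* = 1.2500^(1/0.5) ≈ 1.5625
y* = (k*)^α = 1.5625^0.5 ≈ 1.2500

y* ≈ 1.25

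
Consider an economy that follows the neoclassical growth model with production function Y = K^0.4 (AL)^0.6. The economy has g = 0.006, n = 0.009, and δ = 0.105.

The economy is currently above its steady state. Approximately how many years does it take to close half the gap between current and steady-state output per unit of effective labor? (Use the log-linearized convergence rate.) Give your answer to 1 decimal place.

Near the steady state the convergence rate is λ = (1 − α)(n + g + δ).
λ = (1 − 0.4) × 0.120 = 0.6 × 0.120 = 0.0720
Half-life = ln 2 / λ = 0.6931 / 0.0720 ≈ 9.63 years

half-life ≈ 9.6 years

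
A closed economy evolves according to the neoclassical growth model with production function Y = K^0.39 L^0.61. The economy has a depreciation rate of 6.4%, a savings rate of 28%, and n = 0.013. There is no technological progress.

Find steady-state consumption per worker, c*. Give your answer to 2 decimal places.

In steady state, investment equals break-even investment: s·k^α = (n + δ)·k.
Rearranging, k^(1−α) = s / (n + δ).
k^0.61 = 0.28 / (0.013 + 0.064) = 0.28 / 0.077 = 3.6364
k* = 3.6364^(1/0.61) ≈ 8.3011
y* = (k*)^α = 8.3011^0.39 ≈ 2.2828
c* = (1 − s)·y* = (1 − 0.28) × 2.2828 ≈ 1.6436

c* = 1.64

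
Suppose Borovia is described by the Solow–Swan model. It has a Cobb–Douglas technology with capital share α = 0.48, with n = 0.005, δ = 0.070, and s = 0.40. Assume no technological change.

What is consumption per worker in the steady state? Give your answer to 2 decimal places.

c* = 2.81

In steady state, investment equals break-even investment: s·k^α = (n + δ)·k.
Rearranging, k^(1−α) = s / (n + δ).
k^0.52 = 0.40 / (0.005 + 0.070) = 0.40 / 0.075 = 5.3333
k* = 5.3333^(1/0.52) ≈ 25.0074
y* = (k*)^α = 25.0074^0.48 ≈ 4.6889
c* = (1 − s)·y* = (1 − 0.40) × 4.6889 ≈ 2.8133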